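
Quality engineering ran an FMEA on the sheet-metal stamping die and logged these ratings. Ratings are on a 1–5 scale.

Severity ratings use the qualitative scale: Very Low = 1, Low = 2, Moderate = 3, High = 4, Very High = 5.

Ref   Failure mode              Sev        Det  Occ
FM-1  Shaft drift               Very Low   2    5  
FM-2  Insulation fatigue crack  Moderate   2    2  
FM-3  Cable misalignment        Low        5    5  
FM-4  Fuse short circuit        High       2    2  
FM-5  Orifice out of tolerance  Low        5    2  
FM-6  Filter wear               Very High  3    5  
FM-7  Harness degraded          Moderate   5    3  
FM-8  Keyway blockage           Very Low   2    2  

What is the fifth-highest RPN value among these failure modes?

16

RPN = Severity × Occurrence × Detection:
  FM-1: 1 × 5 × 2 = 10
  FM-2: 3 × 2 × 2 = 12
  FM-3: 2 × 5 × 5 = 50
  FM-4: 4 × 2 × 2 = 16
  FM-5: 2 × 2 × 5 = 20
  FM-6: 5 × 5 × 3 = 75
  FM-7: 3 × 3 × 5 = 45
  FM-8: 1 × 2 × 2 = 4
Sorted descending: 75, 50, 45, 20, 16, 12, 10, 4.
The fifth-highest RPN is 16 (FM-4).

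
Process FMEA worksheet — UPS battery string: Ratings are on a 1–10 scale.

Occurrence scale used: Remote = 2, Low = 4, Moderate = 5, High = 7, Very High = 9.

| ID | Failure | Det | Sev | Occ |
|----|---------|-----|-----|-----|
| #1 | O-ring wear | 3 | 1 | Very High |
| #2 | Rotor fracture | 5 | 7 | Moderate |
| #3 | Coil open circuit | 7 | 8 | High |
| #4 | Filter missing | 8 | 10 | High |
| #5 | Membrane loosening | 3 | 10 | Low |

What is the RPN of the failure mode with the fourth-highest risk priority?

RPN = Severity × Occurrence × Detection:
  #1: 1 × 9 × 3 = 27
  #2: 7 × 5 × 5 = 175
  #3: 8 × 7 × 7 = 392
  #4: 10 × 7 × 8 = 560
  #5: 10 × 4 × 3 = 120
Sorted descending: 560, 392, 175, 120, 27.
The fourth-highest RPN is 120 (#5).

120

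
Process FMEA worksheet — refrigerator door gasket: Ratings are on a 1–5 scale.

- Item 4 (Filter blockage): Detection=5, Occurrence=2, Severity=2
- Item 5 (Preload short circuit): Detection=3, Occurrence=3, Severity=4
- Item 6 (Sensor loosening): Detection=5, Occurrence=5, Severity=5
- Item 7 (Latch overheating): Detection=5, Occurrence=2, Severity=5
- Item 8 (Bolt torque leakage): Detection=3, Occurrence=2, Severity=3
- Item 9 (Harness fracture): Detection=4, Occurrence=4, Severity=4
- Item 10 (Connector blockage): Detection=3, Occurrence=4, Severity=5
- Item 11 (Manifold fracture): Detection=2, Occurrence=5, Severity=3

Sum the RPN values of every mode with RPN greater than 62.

189

RPN = Severity × Occurrence × Detection:
  Item 4: 2 × 2 × 5 = 20
  Item 5: 4 × 3 × 3 = 36
  Item 6: 5 × 5 × 5 = 125
  Item 7: 5 × 2 × 5 = 50
  Item 8: 3 × 2 × 3 = 18
  Item 9: 4 × 4 × 4 = 64
  Item 10: 5 × 4 × 3 = 60
  Item 11: 3 × 5 × 2 = 30
RPN > 62: Item 6 (125), Item 9 (64).
Sum: 125 + 64 = 189.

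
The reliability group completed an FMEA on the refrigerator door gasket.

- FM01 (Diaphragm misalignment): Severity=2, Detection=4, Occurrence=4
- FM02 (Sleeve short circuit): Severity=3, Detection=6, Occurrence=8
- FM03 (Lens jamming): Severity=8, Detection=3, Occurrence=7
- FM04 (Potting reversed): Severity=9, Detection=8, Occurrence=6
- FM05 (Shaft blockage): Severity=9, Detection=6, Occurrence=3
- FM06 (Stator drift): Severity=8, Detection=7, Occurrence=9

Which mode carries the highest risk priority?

FM06

RPN = Severity × Occurrence × Detection:
  FM01: 2 × 4 × 4 = 32
  FM02: 3 × 8 × 6 = 144
  FM03: 8 × 7 × 3 = 168
  FM04: 9 × 6 × 8 = 432
  FM05: 9 × 3 × 6 = 162
  FM06: 8 × 9 × 7 = 504
Highest RPN is 504 → FM06.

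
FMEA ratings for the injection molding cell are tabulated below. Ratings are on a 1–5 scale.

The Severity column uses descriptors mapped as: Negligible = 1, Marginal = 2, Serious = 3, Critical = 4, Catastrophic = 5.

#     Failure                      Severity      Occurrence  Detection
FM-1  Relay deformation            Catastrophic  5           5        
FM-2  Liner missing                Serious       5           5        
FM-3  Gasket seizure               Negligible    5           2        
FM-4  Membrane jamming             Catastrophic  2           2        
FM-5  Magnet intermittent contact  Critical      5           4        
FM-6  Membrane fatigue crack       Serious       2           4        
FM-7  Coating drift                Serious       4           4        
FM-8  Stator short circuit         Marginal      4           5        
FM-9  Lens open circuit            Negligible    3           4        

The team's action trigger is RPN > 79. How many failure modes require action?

RPN = Severity × Occurrence × Detection:
  FM-1: 5 × 5 × 5 = 125
  FM-2: 3 × 5 × 5 = 75
  FM-3: 1 × 5 × 2 = 10
  FM-4: 5 × 2 × 2 = 20
  FM-5: 4 × 5 × 4 = 80
  FM-6: 3 × 2 × 4 = 24
  FM-7: 3 × 4 × 4 = 48
  FM-8: 2 × 4 × 5 = 40
  FM-9: 1 × 3 × 4 = 12
Modes with RPN > 79: FM-1 (125), FM-5 (80) → 2.

2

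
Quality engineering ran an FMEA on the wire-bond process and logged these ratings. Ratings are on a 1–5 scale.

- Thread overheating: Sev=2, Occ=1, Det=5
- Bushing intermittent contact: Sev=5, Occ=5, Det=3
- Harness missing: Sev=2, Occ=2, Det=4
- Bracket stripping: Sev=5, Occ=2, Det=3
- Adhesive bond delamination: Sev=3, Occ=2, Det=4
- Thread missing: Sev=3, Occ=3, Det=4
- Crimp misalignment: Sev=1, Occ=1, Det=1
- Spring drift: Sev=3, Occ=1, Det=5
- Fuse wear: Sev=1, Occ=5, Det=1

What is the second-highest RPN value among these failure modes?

36

RPN = Severity × Occurrence × Detection:
  Thread overheating: 2 × 1 × 5 = 10
  Bushing intermittent contact: 5 × 5 × 3 = 75
  Harness missing: 2 × 2 × 4 = 16
  Bracket stripping: 5 × 2 × 3 = 30
  Adhesive bond delamination: 3 × 2 × 4 = 24
  Thread missing: 3 × 3 × 4 = 36
  Crimp misalignment: 1 × 1 × 1 = 1
  Spring drift: 3 × 1 × 5 = 15
  Fuse wear: 1 × 5 × 1 = 5
Sorted descending: 75, 36, 30, 24, 16, 15, 10, 5, 1.
The second-highest RPN is 36 (Thread missing).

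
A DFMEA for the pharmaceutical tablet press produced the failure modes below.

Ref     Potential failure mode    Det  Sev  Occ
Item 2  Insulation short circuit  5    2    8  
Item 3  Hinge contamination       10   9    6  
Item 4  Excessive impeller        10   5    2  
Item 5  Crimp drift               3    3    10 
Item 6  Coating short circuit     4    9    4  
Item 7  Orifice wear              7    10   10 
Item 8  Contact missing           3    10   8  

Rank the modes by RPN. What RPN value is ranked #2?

RPN = Severity × Occurrence × Detection:
  Item 2: 2 × 8 × 5 = 80
  Item 3: 9 × 6 × 10 = 540
  Item 4: 5 × 2 × 10 = 100
  Item 5: 3 × 10 × 3 = 90
  Item 6: 9 × 4 × 4 = 144
  Item 7: 10 × 10 × 7 = 700
  Item 8: 10 × 8 × 3 = 240
Sorted descending: 700, 540, 240, 144, 100, 90, 80.
The second-highest RPN is 540 (Item 3).

540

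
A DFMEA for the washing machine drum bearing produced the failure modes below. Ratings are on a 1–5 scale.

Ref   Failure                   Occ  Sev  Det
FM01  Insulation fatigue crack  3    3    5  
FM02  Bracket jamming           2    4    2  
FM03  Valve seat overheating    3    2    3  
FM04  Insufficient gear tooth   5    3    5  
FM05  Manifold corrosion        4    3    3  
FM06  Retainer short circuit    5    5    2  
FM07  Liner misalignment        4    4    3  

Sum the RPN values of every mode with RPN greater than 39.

218

RPN = Severity × Occurrence × Detection:
  FM01: 3 × 3 × 5 = 45
  FM02: 4 × 2 × 2 = 16
  FM03: 2 × 3 × 3 = 18
  FM04: 3 × 5 × 5 = 75
  FM05: 3 × 4 × 3 = 36
  FM06: 5 × 5 × 2 = 50
  FM07: 4 × 4 × 3 = 48
RPN > 39: FM01 (45), FM04 (75), FM06 (50), FM07 (48).
Sum: 45 + 75 + 50 + 48 = 218.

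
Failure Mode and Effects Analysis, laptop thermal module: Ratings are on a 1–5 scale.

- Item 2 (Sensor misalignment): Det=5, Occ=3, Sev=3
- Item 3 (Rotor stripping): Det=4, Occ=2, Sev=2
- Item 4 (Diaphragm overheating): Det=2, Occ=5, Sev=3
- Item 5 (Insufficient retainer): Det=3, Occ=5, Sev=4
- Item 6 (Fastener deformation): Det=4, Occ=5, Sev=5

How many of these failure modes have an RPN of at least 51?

2

RPN = Severity × Occurrence × Detection:
  Item 2: 3 × 3 × 5 = 45
  Item 3: 2 × 2 × 4 = 16
  Item 4: 3 × 5 × 2 = 30
  Item 5: 4 × 5 × 3 = 60
  Item 6: 5 × 5 × 4 = 100
Modes with RPN ≥ 51: Item 5 (60), Item 6 (100) → 2.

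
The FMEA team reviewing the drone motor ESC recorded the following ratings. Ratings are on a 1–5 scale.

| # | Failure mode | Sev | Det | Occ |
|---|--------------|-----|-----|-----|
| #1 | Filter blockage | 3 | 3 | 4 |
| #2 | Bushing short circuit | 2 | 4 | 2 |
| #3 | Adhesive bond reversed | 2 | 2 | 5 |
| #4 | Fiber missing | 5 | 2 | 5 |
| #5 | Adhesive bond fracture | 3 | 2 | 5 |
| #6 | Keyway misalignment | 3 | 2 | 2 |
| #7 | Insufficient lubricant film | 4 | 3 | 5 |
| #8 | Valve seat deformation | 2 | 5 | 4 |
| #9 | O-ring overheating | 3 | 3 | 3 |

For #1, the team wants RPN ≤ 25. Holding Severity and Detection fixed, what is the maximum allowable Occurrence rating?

2

#1: S=3, O=4, D=3 → current RPN = 36.
Fixed product = 9. Need 9 × O ≤ 25, so O ≤ 25/9 = 2.78.
Maximum integer Occurrence rating = 2 (gives RPN 18; O=3 would give 27 > 25).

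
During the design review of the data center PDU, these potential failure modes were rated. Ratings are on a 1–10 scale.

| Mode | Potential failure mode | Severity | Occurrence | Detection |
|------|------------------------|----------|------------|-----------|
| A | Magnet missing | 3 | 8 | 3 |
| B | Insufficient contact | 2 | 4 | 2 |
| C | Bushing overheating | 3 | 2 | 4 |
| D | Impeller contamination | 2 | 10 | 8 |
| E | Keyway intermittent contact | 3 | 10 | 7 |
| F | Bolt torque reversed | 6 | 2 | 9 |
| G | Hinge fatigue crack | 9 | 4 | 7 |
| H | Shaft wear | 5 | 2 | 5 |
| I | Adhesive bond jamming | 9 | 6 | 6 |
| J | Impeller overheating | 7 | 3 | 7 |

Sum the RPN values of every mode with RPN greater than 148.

946

RPN = Severity × Occurrence × Detection:
  A: 3 × 8 × 3 = 72
  B: 2 × 4 × 2 = 16
  C: 3 × 2 × 4 = 24
  D: 2 × 10 × 8 = 160
  E: 3 × 10 × 7 = 210
  F: 6 × 2 × 9 = 108
  G: 9 × 4 × 7 = 252
  H: 5 × 2 × 5 = 50
  I: 9 × 6 × 6 = 324
  J: 7 × 3 × 7 = 147
RPN > 148: D (160), E (210), G (252), I (324).
Sum: 160 + 210 + 252 + 324 = 946.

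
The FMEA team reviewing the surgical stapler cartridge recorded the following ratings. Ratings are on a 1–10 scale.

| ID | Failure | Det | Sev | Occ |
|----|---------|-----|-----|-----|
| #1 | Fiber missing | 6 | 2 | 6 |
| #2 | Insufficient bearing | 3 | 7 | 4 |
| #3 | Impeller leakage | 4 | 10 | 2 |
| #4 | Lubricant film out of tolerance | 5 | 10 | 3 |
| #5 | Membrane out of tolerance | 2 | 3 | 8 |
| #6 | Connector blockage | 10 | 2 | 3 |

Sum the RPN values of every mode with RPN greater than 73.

314

RPN = Severity × Occurrence × Detection:
  #1: 2 × 6 × 6 = 72
  #2: 7 × 4 × 3 = 84
  #3: 10 × 2 × 4 = 80
  #4: 10 × 3 × 5 = 150
  #5: 3 × 8 × 2 = 48
  #6: 2 × 3 × 10 = 60
RPN > 73: #2 (84), #3 (80), #4 (150).
Sum: 84 + 80 + 150 = 314.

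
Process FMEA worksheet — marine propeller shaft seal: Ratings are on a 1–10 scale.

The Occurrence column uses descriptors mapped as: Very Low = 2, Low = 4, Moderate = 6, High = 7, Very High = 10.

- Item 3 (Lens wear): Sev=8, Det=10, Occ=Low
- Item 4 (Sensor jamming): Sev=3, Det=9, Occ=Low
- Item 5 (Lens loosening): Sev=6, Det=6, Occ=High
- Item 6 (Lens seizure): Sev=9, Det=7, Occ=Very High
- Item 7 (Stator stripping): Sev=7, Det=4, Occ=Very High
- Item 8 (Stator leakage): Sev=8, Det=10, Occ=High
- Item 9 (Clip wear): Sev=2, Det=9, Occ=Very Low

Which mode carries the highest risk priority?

Item 6

RPN = Severity × Occurrence × Detection:
  Item 3: 8 × 4 × 10 = 320
  Item 4: 3 × 4 × 9 = 108
  Item 5: 6 × 7 × 6 = 252
  Item 6: 9 × 10 × 7 = 630
  Item 7: 7 × 10 × 4 = 280
  Item 8: 8 × 7 × 10 = 560
  Item 9: 2 × 2 × 9 = 36
Highest RPN is 630 → Item 6.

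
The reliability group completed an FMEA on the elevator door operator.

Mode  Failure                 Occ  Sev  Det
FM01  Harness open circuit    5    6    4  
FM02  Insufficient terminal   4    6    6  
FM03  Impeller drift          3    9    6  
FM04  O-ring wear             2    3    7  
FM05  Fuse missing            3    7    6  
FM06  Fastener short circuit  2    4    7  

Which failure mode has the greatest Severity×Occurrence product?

FM01

Criticality = Severity × Occurrence:
  FM01: 6 × 5 = 30
  FM02: 6 × 4 = 24
  FM03: 9 × 3 = 27
  FM04: 3 × 2 = 6
  FM05: 7 × 3 = 21
  FM06: 4 × 2 = 8
Highest criticality is 30 → FM01.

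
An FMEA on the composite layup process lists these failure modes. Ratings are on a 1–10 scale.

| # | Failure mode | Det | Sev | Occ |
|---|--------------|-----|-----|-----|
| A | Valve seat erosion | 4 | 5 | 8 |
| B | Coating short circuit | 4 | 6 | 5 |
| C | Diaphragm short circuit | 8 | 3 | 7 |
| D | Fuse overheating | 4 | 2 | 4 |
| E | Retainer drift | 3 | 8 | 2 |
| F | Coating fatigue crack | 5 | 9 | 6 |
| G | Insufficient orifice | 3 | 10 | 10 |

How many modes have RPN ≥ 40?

RPN = Severity × Occurrence × Detection:
  A: 5 × 8 × 4 = 160
  B: 6 × 5 × 4 = 120
  C: 3 × 7 × 8 = 168
  D: 2 × 4 × 4 = 32
  E: 8 × 2 × 3 = 48
  F: 9 × 6 × 5 = 270
  G: 10 × 10 × 3 = 300
Modes with RPN ≥ 40: A (160), B (120), C (168), E (48), F (270), G (300) → 6.

6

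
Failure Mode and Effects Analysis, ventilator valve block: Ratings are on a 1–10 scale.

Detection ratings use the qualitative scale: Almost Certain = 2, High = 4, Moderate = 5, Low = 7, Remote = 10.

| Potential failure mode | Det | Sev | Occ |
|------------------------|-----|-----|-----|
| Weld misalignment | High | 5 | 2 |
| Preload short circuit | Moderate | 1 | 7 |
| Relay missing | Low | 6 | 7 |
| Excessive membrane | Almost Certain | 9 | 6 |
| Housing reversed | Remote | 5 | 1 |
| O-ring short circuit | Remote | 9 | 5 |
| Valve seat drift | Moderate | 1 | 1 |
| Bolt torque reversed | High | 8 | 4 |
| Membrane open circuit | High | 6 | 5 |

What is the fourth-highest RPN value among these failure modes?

120

RPN = Severity × Occurrence × Detection:
  Weld misalignment: 5 × 2 × 4 = 40
  Preload short circuit: 1 × 7 × 5 = 35
  Relay missing: 6 × 7 × 7 = 294
  Excessive membrane: 9 × 6 × 2 = 108
  Housing reversed: 5 × 1 × 10 = 50
  O-ring short circuit: 9 × 5 × 10 = 450
  Valve seat drift: 1 × 1 × 5 = 5
  Bolt torque reversed: 8 × 4 × 4 = 128
  Membrane open circuit: 6 × 5 × 4 = 120
Sorted descending: 450, 294, 128, 120, 108, 50, 40, 35, 5.
The fourth-highest RPN is 120 (Membrane open circuit).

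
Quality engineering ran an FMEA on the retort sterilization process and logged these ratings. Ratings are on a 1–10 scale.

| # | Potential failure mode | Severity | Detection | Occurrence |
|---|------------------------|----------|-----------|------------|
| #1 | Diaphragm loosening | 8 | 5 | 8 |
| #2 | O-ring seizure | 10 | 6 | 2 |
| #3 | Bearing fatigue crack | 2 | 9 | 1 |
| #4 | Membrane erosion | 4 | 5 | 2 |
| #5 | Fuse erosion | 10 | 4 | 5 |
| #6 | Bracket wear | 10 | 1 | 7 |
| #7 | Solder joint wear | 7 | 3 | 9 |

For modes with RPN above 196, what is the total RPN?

520

RPN = Severity × Occurrence × Detection:
  #1: 8 × 8 × 5 = 320
  #2: 10 × 2 × 6 = 120
  #3: 2 × 1 × 9 = 18
  #4: 4 × 2 × 5 = 40
  #5: 10 × 5 × 4 = 200
  #6: 10 × 7 × 1 = 70
  #7: 7 × 9 × 3 = 189
RPN > 196: #1 (320), #5 (200).
Sum: 320 + 200 = 520.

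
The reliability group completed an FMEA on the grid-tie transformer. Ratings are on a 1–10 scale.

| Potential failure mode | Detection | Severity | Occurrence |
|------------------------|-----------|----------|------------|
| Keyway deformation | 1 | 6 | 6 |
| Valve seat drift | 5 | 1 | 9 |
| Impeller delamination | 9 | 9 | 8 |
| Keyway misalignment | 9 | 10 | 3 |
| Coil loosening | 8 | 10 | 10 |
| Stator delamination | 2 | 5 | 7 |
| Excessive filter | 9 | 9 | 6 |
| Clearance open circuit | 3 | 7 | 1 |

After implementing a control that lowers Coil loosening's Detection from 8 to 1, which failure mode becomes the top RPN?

RPN = Severity × Occurrence × Detection:
  Keyway deformation: 6 × 6 × 1 = 36
  Valve seat drift: 1 × 9 × 5 = 45
  Impeller delamination: 9 × 8 × 9 = 648
  Keyway misalignment: 10 × 3 × 9 = 270
  Coil loosening: 10 × 10 × 8 = 800
  Stator delamination: 5 × 7 × 2 = 70
  Excessive filter: 9 × 6 × 9 = 486
  Clearance open circuit: 7 × 1 × 3 = 21
After action: Coil loosening → 10 × 10 × 1 = 100.
Revised RPNs: Impeller delamination=648, Excessive filter=486, Keyway misalignment=270, Coil loosening=100, Stator delamination=70, Valve seat drift=45, Keyway deformation=36, Clearance open circuit=21.
Highest is now Impeller delamination (648).

Impeller delamination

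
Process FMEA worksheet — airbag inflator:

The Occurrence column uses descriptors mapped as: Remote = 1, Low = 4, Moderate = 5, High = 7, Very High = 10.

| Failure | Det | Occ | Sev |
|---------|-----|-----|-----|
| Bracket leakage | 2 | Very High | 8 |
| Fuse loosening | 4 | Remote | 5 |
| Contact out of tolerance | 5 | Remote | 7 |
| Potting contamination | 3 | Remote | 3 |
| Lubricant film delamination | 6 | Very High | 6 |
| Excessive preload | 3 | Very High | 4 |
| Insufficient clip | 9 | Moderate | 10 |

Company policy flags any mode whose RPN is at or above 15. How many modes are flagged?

6

RPN = Severity × Occurrence × Detection:
  Bracket leakage: 8 × 10 × 2 = 160
  Fuse loosening: 5 × 1 × 4 = 20
  Contact out of tolerance: 7 × 1 × 5 = 35
  Potting contamination: 3 × 1 × 3 = 9
  Lubricant film delamination: 6 × 10 × 6 = 360
  Excessive preload: 4 × 10 × 3 = 120
  Insufficient clip: 10 × 5 × 9 = 450
Modes with RPN ≥ 15: Bracket leakage (160), Fuse loosening (20), Contact out of tolerance (35), Lubricant film delamination (360), Excessive preload (120), Insufficient clip (450) → 6.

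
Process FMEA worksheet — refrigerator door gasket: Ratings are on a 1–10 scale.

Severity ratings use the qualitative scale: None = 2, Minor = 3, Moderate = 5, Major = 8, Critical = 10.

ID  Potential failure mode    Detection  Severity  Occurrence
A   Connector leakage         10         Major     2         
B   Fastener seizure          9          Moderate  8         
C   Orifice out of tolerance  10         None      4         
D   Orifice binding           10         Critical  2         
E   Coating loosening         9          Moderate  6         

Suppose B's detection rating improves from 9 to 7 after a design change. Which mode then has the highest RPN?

RPN = Severity × Occurrence × Detection:
  A: 8 × 2 × 10 = 160
  B: 5 × 8 × 9 = 360
  C: 2 × 4 × 10 = 80
  D: 10 × 2 × 10 = 200
  E: 5 × 6 × 9 = 270
After action: B → 5 × 8 × 7 = 280.
Revised RPNs: B=280, E=270, D=200, A=160, C=80.
Highest is now B (280).

B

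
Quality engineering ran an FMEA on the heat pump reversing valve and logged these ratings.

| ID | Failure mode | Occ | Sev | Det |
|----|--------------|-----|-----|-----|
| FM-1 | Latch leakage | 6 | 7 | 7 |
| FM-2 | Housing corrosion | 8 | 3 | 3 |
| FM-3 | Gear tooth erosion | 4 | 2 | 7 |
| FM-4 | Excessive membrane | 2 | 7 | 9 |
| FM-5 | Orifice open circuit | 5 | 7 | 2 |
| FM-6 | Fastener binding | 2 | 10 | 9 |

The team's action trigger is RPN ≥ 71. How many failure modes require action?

4

RPN = Severity × Occurrence × Detection:
  FM-1: 7 × 6 × 7 = 294
  FM-2: 3 × 8 × 3 = 72
  FM-3: 2 × 4 × 7 = 56
  FM-4: 7 × 2 × 9 = 126
  FM-5: 7 × 5 × 2 = 70
  FM-6: 10 × 2 × 9 = 180
Modes with RPN ≥ 71: FM-1 (294), FM-2 (72), FM-4 (126), FM-6 (180) → 4.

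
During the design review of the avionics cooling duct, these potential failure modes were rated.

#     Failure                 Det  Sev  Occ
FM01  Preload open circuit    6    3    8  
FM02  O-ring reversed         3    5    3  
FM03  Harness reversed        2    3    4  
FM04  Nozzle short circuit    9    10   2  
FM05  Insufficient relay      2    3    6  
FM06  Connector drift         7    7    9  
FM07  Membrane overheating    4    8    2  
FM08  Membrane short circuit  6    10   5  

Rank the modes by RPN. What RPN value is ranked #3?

180

RPN = Severity × Occurrence × Detection:
  FM01: 3 × 8 × 6 = 144
  FM02: 5 × 3 × 3 = 45
  FM03: 3 × 4 × 2 = 24
  FM04: 10 × 2 × 9 = 180
  FM05: 3 × 6 × 2 = 36
  FM06: 7 × 9 × 7 = 441
  FM07: 8 × 2 × 4 = 64
  FM08: 10 × 5 × 6 = 300
Sorted descending: 441, 300, 180, 144, 64, 45, 36, 24.
The third-highest RPN is 180 (FM04).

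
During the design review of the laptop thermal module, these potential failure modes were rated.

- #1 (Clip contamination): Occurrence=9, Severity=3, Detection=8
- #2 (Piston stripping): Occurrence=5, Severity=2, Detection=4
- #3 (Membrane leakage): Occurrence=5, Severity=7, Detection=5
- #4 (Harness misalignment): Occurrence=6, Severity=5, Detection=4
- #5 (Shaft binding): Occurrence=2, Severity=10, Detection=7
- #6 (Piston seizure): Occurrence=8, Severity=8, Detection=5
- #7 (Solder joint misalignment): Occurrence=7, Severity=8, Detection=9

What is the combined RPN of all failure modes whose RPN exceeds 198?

1040

RPN = Severity × Occurrence × Detection:
  #1: 3 × 9 × 8 = 216
  #2: 2 × 5 × 4 = 40
  #3: 7 × 5 × 5 = 175
  #4: 5 × 6 × 4 = 120
  #5: 10 × 2 × 7 = 140
  #6: 8 × 8 × 5 = 320
  #7: 8 × 7 × 9 = 504
RPN > 198: #1 (216), #6 (320), #7 (504).
Sum: 216 + 320 + 504 = 1040.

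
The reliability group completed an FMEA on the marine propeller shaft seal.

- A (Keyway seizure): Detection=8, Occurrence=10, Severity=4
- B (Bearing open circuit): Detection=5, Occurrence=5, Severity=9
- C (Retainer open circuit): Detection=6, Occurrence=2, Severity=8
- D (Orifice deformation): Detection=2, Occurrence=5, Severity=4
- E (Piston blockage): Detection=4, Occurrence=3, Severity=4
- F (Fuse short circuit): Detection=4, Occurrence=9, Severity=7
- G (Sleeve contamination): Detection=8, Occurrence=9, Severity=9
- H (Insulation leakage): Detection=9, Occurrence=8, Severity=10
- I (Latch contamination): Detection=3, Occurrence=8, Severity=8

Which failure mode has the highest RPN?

RPN = Severity × Occurrence × Detection:
  A: 4 × 10 × 8 = 320
  B: 9 × 5 × 5 = 225
  C: 8 × 2 × 6 = 96
  D: 4 × 5 × 2 = 40
  E: 4 × 3 × 4 = 48
  F: 7 × 9 × 4 = 252
  G: 9 × 9 × 8 = 648
  H: 10 × 8 × 9 = 720
  I: 8 × 8 × 3 = 192
Highest RPN is 720 → H.

H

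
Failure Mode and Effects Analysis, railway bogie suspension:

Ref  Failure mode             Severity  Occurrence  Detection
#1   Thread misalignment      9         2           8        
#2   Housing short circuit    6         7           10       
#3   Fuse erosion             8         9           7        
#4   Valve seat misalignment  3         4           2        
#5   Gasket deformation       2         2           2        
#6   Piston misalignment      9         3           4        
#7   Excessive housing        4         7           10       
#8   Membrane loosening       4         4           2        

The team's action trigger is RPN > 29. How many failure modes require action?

6

RPN = Severity × Occurrence × Detection:
  #1: 9 × 2 × 8 = 144
  #2: 6 × 7 × 10 = 420
  #3: 8 × 9 × 7 = 504
  #4: 3 × 4 × 2 = 24
  #5: 2 × 2 × 2 = 8
  #6: 9 × 3 × 4 = 108
  #7: 4 × 7 × 10 = 280
  #8: 4 × 4 × 2 = 32
Modes with RPN > 29: #1 (144), #2 (420), #3 (504), #6 (108), #7 (280), #8 (32) → 6.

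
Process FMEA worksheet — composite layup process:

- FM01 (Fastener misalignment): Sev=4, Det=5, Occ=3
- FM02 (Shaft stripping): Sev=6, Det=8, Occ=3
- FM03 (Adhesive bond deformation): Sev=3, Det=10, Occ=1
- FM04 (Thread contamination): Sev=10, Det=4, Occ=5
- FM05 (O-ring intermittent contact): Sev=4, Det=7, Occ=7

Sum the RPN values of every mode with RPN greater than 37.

RPN = Severity × Occurrence × Detection:
  FM01: 4 × 3 × 5 = 60
  FM02: 6 × 3 × 8 = 144
  FM03: 3 × 1 × 10 = 30
  FM04: 10 × 5 × 4 = 200
  FM05: 4 × 7 × 7 = 196
RPN > 37: FM01 (60), FM02 (144), FM04 (200), FM05 (196).
Sum: 60 + 144 + 200 + 196 = 600.

600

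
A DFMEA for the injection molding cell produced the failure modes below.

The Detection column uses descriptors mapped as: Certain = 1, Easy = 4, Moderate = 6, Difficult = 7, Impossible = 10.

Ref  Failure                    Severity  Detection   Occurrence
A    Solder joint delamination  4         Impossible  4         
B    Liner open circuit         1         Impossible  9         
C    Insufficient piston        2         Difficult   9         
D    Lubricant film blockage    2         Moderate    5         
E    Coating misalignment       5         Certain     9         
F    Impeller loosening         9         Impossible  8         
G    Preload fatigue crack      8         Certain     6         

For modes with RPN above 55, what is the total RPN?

RPN = Severity × Occurrence × Detection:
  A: 4 × 4 × 10 = 160
  B: 1 × 9 × 10 = 90
  C: 2 × 9 × 7 = 126
  D: 2 × 5 × 6 = 60
  E: 5 × 9 × 1 = 45
  F: 9 × 8 × 10 = 720
  G: 8 × 6 × 1 = 48
RPN > 55: A (160), B (90), C (126), D (60), F (720).
Sum: 160 + 90 + 126 + 60 + 720 = 1156.

1156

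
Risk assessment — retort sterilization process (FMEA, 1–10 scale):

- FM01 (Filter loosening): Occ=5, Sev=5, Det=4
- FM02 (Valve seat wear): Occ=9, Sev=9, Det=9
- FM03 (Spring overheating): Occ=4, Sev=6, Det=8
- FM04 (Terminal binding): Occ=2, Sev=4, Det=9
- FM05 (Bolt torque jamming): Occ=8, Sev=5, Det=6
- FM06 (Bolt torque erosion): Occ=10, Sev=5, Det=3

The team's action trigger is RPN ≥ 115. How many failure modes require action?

4

RPN = Severity × Occurrence × Detection:
  FM01: 5 × 5 × 4 = 100
  FM02: 9 × 9 × 9 = 729
  FM03: 6 × 4 × 8 = 192
  FM04: 4 × 2 × 9 = 72
  FM05: 5 × 8 × 6 = 240
  FM06: 5 × 10 × 3 = 150
Modes with RPN ≥ 115: FM02 (729), FM03 (192), FM05 (240), FM06 (150) → 4.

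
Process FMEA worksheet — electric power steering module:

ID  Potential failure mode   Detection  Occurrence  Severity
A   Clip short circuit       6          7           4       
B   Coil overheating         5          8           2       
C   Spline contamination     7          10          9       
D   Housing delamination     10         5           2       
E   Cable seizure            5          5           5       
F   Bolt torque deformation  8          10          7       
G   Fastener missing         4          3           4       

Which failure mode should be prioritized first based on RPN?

RPN = Severity × Occurrence × Detection:
  A: 4 × 7 × 6 = 168
  B: 2 × 8 × 5 = 80
  C: 9 × 10 × 7 = 630
  D: 2 × 5 × 10 = 100
  E: 5 × 5 × 5 = 125
  F: 7 × 10 × 8 = 560
  G: 4 × 3 × 4 = 48
Highest RPN is 630 → C.

C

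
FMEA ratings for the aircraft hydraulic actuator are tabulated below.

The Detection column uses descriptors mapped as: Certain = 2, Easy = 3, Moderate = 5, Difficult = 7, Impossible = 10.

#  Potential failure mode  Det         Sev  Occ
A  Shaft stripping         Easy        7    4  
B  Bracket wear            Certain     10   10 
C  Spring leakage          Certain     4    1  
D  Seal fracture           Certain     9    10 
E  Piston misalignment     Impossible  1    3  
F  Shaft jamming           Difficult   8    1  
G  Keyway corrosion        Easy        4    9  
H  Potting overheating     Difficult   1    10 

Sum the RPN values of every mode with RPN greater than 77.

RPN = Severity × Occurrence × Detection:
  A: 7 × 4 × 3 = 84
  B: 10 × 10 × 2 = 200
  C: 4 × 1 × 2 = 8
  D: 9 × 10 × 2 = 180
  E: 1 × 3 × 10 = 30
  F: 8 × 1 × 7 = 56
  G: 4 × 9 × 3 = 108
  H: 1 × 10 × 7 = 70
RPN > 77: A (84), B (200), D (180), G (108).
Sum: 84 + 200 + 180 + 108 = 572.

572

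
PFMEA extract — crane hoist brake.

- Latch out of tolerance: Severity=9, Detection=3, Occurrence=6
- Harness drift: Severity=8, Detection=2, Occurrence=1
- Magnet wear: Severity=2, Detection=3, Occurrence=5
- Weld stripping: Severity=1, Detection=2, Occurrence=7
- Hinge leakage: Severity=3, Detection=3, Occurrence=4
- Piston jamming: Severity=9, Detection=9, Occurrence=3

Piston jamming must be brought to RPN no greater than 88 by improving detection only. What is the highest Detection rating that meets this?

3

Piston jamming: S=9, O=3, D=9 → current RPN = 243.
Fixed product = 27. Need 27 × D ≤ 88, so D ≤ 88/27 = 3.26.
Maximum integer Detection rating = 3 (gives RPN 81; D=4 would give 108 > 88).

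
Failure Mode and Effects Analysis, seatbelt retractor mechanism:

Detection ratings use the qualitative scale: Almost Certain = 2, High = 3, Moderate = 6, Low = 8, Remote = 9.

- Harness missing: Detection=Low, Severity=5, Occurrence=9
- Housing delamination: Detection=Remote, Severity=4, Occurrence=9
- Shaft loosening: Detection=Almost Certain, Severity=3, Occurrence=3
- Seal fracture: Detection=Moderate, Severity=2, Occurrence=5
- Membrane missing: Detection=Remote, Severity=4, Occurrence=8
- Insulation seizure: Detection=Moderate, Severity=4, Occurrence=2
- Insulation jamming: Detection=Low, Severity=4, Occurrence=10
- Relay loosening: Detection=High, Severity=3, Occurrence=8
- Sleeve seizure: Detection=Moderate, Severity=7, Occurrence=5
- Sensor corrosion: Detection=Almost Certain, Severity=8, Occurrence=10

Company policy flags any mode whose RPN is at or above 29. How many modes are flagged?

RPN = Severity × Occurrence × Detection:
  Harness missing: 5 × 9 × 8 = 360
  Housing delamination: 4 × 9 × 9 = 324
  Shaft loosening: 3 × 3 × 2 = 18
  Seal fracture: 2 × 5 × 6 = 60
  Membrane missing: 4 × 8 × 9 = 288
  Insulation seizure: 4 × 2 × 6 = 48
  Insulation jamming: 4 × 10 × 8 = 320
  Relay loosening: 3 × 8 × 3 = 72
  Sleeve seizure: 7 × 5 × 6 = 210
  Sensor corrosion: 8 × 10 × 2 = 160
Modes with RPN ≥ 29: Harness missing (360), Housing delamination (324), Seal fracture (60), Membrane missing (288), Insulation seizure (48), Insulation jamming (320), Relay loosening (72), Sleeve seizure (210), Sensor corrosion (160) → 9.

9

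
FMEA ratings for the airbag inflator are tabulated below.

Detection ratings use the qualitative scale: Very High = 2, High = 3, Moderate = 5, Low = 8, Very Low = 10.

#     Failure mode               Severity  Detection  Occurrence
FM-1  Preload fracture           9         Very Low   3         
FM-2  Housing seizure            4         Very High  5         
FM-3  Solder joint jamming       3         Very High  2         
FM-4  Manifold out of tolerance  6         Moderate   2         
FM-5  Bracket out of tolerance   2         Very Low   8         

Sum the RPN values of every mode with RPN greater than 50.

490

RPN = Severity × Occurrence × Detection:
  FM-1: 9 × 3 × 10 = 270
  FM-2: 4 × 5 × 2 = 40
  FM-3: 3 × 2 × 2 = 12
  FM-4: 6 × 2 × 5 = 60
  FM-5: 2 × 8 × 10 = 160
RPN > 50: FM-1 (270), FM-4 (60), FM-5 (160).
Sum: 270 + 60 + 160 = 490.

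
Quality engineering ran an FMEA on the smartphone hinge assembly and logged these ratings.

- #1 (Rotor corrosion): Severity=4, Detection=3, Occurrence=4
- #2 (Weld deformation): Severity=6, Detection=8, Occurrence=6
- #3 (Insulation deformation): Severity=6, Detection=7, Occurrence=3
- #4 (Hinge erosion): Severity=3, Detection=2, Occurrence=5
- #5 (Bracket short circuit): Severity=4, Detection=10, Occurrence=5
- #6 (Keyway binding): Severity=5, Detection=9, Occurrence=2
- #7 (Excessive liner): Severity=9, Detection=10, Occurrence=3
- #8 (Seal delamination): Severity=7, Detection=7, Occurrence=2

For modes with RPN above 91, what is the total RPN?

982

RPN = Severity × Occurrence × Detection:
  #1: 4 × 4 × 3 = 48
  #2: 6 × 6 × 8 = 288
  #3: 6 × 3 × 7 = 126
  #4: 3 × 5 × 2 = 30
  #5: 4 × 5 × 10 = 200
  #6: 5 × 2 × 9 = 90
  #7: 9 × 3 × 10 = 270
  #8: 7 × 2 × 7 = 98
RPN > 91: #2 (288), #3 (126), #5 (200), #7 (270), #8 (98).
Sum: 288 + 126 + 200 + 270 + 98 = 982.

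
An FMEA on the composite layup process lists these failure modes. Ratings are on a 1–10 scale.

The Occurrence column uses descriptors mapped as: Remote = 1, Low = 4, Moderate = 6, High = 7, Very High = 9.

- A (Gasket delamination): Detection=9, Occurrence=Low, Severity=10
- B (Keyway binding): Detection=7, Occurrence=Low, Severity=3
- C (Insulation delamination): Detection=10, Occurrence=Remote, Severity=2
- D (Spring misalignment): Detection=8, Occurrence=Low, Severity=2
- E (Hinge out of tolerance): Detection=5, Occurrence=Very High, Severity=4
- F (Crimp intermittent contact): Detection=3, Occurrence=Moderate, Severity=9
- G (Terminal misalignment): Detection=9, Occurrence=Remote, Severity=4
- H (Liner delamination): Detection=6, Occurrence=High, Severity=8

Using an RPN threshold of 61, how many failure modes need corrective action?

6

RPN = Severity × Occurrence × Detection:
  A: 10 × 4 × 9 = 360
  B: 3 × 4 × 7 = 84
  C: 2 × 1 × 10 = 20
  D: 2 × 4 × 8 = 64
  E: 4 × 9 × 5 = 180
  F: 9 × 6 × 3 = 162
  G: 4 × 1 × 9 = 36
  H: 8 × 7 × 6 = 336
Modes with RPN ≥ 61: A (360), B (84), D (64), E (180), F (162), H (336) → 6.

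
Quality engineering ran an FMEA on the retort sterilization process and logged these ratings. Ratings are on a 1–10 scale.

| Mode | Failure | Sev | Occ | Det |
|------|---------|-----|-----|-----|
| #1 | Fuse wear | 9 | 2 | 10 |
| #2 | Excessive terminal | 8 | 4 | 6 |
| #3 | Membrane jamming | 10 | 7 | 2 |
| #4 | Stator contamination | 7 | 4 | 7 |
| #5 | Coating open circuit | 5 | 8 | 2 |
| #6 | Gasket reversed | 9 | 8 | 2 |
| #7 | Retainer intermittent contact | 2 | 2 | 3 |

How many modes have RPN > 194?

1

RPN = Severity × Occurrence × Detection:
  #1: 9 × 2 × 10 = 180
  #2: 8 × 4 × 6 = 192
  #3: 10 × 7 × 2 = 140
  #4: 7 × 4 × 7 = 196
  #5: 5 × 8 × 2 = 80
  #6: 9 × 8 × 2 = 144
  #7: 2 × 2 × 3 = 12
Modes with RPN > 194: #4 (196) → 1.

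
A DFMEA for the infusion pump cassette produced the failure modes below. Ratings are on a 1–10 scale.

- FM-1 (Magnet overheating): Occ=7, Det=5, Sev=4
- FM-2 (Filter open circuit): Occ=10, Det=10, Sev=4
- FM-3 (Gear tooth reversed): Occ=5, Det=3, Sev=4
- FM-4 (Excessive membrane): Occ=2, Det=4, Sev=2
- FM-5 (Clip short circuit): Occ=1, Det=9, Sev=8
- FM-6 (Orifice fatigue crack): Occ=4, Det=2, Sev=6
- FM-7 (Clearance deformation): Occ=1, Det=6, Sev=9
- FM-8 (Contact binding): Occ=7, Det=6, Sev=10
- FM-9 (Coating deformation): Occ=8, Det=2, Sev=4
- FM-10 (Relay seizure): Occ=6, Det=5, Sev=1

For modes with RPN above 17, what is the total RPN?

RPN = Severity × Occurrence × Detection:
  FM-1: 4 × 7 × 5 = 140
  FM-2: 4 × 10 × 10 = 400
  FM-3: 4 × 5 × 3 = 60
  FM-4: 2 × 2 × 4 = 16
  FM-5: 8 × 1 × 9 = 72
  FM-6: 6 × 4 × 2 = 48
  FM-7: 9 × 1 × 6 = 54
  FM-8: 10 × 7 × 6 = 420
  FM-9: 4 × 8 × 2 = 64
  FM-10: 1 × 6 × 5 = 30
RPN > 17: FM-1 (140), FM-2 (400), FM-3 (60), FM-5 (72), FM-6 (48), FM-7 (54), FM-8 (420), FM-9 (64), FM-10 (30).
Sum: 140 + 400 + 60 + 72 + 48 + 54 + 420 + 64 + 30 = 1288.

1288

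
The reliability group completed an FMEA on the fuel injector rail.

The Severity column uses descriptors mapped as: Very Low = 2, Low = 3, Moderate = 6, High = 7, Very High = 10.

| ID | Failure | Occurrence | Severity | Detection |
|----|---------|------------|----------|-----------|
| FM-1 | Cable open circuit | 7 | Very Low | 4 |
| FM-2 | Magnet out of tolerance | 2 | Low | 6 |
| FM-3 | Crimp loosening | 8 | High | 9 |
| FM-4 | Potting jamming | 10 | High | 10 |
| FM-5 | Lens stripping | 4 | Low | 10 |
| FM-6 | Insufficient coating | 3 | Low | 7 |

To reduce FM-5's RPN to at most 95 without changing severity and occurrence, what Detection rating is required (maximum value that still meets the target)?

7

FM-5: S=3, O=4, D=10 → current RPN = 120.
Fixed product = 12. Need 12 × D ≤ 95, so D ≤ 95/12 = 7.92.
Maximum integer Detection rating = 7 (gives RPN 84; D=8 would give 96 > 95).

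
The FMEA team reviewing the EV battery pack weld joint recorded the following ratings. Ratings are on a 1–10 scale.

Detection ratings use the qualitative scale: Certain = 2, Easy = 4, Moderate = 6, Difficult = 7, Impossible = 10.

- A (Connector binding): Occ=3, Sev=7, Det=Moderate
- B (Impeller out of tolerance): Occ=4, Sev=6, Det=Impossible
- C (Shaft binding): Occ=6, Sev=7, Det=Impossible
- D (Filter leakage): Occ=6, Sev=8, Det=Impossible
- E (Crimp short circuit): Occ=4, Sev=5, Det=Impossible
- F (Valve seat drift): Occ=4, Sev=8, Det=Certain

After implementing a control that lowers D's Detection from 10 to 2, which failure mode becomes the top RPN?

RPN = Severity × Occurrence × Detection:
  A: 7 × 3 × 6 = 126
  B: 6 × 4 × 10 = 240
  C: 7 × 6 × 10 = 420
  D: 8 × 6 × 10 = 480
  E: 5 × 4 × 10 = 200
  F: 8 × 4 × 2 = 64
After action: D → 8 × 6 × 2 = 96.
Revised RPNs: C=420, B=240, E=200, A=126, D=96, F=64.
Highest is now C (420).

C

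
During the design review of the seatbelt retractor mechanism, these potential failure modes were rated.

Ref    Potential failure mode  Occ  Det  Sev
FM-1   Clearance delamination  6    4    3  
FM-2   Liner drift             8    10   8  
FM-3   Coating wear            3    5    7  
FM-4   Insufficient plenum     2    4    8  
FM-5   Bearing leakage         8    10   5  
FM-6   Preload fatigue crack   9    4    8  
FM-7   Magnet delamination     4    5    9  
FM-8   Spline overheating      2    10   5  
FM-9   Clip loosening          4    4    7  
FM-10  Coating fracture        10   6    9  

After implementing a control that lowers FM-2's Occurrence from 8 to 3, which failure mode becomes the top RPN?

FM-10

RPN = Severity × Occurrence × Detection:
  FM-1: 3 × 6 × 4 = 72
  FM-2: 8 × 8 × 10 = 640
  FM-3: 7 × 3 × 5 = 105
  FM-4: 8 × 2 × 4 = 64
  FM-5: 5 × 8 × 10 = 400
  FM-6: 8 × 9 × 4 = 288
  FM-7: 9 × 4 × 5 = 180
  FM-8: 5 × 2 × 10 = 100
  FM-9: 7 × 4 × 4 = 112
  FM-10: 9 × 10 × 6 = 540
After action: FM-2 → 8 × 3 × 10 = 240.
Revised RPNs: FM-10=540, FM-5=400, FM-6=288, FM-2=240, FM-7=180, FM-9=112, FM-3=105, FM-8=100, FM-1=72, FM-4=64.
Highest is now FM-10 (540).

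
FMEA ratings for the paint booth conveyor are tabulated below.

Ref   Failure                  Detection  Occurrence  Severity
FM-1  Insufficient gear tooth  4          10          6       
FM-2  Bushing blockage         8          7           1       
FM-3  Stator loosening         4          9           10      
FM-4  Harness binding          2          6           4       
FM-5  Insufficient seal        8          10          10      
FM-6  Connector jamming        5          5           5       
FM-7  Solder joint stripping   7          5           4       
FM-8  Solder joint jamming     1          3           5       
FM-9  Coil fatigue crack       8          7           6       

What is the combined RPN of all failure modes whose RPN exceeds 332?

1496

RPN = Severity × Occurrence × Detection:
  FM-1: 6 × 10 × 4 = 240
  FM-2: 1 × 7 × 8 = 56
  FM-3: 10 × 9 × 4 = 360
  FM-4: 4 × 6 × 2 = 48
  FM-5: 10 × 10 × 8 = 800
  FM-6: 5 × 5 × 5 = 125
  FM-7: 4 × 5 × 7 = 140
  FM-8: 5 × 3 × 1 = 15
  FM-9: 6 × 7 × 8 = 336
RPN > 332: FM-3 (360), FM-5 (800), FM-9 (336).
Sum: 360 + 800 + 336 = 1496.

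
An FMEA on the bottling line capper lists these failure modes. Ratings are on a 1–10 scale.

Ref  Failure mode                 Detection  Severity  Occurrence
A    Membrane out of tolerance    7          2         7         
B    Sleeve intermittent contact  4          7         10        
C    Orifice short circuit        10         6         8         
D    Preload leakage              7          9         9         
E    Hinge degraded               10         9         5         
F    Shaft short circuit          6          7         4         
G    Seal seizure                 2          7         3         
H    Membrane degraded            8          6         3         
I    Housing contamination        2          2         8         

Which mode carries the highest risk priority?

D

RPN = Severity × Occurrence × Detection:
  A: 2 × 7 × 7 = 98
  B: 7 × 10 × 4 = 280
  C: 6 × 8 × 10 = 480
  D: 9 × 9 × 7 = 567
  E: 9 × 5 × 10 = 450
  F: 7 × 4 × 6 = 168
  G: 7 × 3 × 2 = 42
  H: 6 × 3 × 8 = 144
  I: 2 × 8 × 2 = 32
Highest RPN is 567 → D.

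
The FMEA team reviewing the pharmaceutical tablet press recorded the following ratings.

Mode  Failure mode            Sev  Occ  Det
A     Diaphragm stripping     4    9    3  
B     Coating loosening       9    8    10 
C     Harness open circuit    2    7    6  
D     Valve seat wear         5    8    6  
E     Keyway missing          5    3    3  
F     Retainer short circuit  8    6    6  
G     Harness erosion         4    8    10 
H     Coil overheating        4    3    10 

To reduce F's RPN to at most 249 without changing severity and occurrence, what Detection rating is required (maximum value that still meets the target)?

5

F: S=8, O=6, D=6 → current RPN = 288.
Fixed product = 48. Need 48 × D ≤ 249, so D ≤ 249/48 = 5.19.
Maximum integer Detection rating = 5 (gives RPN 240; D=6 would give 288 > 249).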